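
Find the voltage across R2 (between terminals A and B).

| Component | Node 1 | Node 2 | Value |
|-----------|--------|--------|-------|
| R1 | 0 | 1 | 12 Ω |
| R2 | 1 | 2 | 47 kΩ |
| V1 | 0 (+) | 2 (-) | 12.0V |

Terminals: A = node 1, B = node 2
R1 and R2 are in series across V1 (node 0 → node 1 → node 2), and the output A–B is taken across R2, so this is a voltage divider.
Series current: I = V1/(R1 + R2) = 12/(12 + 47000) = 12/47010 = 0.0002553 A
V_R2 = I × R2 = V1 × R2/(R1 + R2) = 12 × 47000/47010 = 12 V

Final answer: 12 V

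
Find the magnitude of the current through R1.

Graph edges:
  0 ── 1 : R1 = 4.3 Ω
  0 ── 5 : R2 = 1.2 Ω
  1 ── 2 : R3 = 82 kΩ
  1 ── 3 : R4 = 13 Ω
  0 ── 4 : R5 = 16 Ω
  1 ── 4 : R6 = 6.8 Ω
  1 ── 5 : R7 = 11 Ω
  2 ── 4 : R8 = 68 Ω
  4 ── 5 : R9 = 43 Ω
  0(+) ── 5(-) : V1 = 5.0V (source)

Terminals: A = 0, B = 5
Nodal analysis, taking node 5 as the 0 V reference.
Source V1 fixes V_0 = 5 V.
KCL at each unknown node (sum of currents leaving = 0; resistances in Ω):
  Node 1: (V_1 - 5)/4.3 + (V_1 - V_2)/82000 + (V_1 - V_3)/13 + (V_1 - V_4)/6.8 + (V_1 - 0)/11 = 0
  Node 2: (V_2 - V_1)/82000 + (V_2 - V_4)/68 = 0
  Node 3: (V_3 - V_1)/13 = 0
  Node 4: (V_4 - 5)/16 + (V_4 - V_1)/6.8 + (V_4 - V_2)/68 + (V_4 - 0)/43 = 0
Collecting terms (coefficients in siemens):
  0.5475·V_1 - 0.0000122·V_2 - 0.07692·V_3 - 0.1471·V_4 = 1.163
  0.01472·V_2 - 0.0000122·V_1 - 0.01471·V_4 = 0
  0.07692·V_3 - 0.07692·V_1 = 0
  0.2475·V_4 - 0.1471·V_1 - 0.01471·V_2 = 0.3125
Solving these 4 simultaneous equations (Gaussian elimination) gives:
  V_1 = 3.602 V, V_2 = 3.617 V, V_3 = 3.602 V, V_4 = 3.617 V
I_R1 = (V_0 - V_1)/R1 = (5 - 3.602)/4.3 = 0.3252 A
|I_R1| = 0.3252 A

Final answer: |I_R1| = 0.3252 A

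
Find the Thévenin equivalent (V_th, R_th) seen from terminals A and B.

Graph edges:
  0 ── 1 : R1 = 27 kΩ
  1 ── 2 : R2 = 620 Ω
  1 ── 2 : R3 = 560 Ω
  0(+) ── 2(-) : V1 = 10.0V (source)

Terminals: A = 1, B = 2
Step 1 — V_th is the open-circuit voltage V_A - V_B (nothing connected across the terminals).
Nodal analysis, taking node 2 as the 0 V reference.
Source V1 fixes V_0 = 10 V.
KCL at each unknown node (sum of currents leaving = 0; resistances in Ω):
  Node 1: (V_1 - 10)/27000 + (V_1 - 0)/620 + (V_1 - 0)/560 = 0
Collecting terms: 0.003436 × V_1 = 0.0003704  =>  V_1 = 0.1078 V
V_th = V_1 - V_2 = 0.1078 - 0 = 0.1078 V
Step 2 — R_th: zero the source — replace V1 by a short circuit (node 2 merges into node 0) — and find the resistance seen between A (node 1) and B (node 0).
Reduce the network between node 1 (A) and node 0 (B) by series/parallel combination:
  Rp1 = R1 ‖ R2 ‖ R3 (parallel, all between nodes 0 and 1) = 1/(1/27000 + 1/620 + 1/560) = 291.1 Ω
R_th = 291.1 Ω

Final answer: V_th = 0.1078 V, R_th = 291.1 Ω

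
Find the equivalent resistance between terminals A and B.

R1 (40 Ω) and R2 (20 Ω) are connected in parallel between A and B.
Reduce the network between node 0 (A) and node 1 (B) by series/parallel combination:
  Rp1 = R1 ‖ R2 (parallel, both between nodes 0 and 1) = 1/(1/40 + 1/20) = 13.33 Ω
R_eq = 13.33 Ω

Final answer: 13.33 Ω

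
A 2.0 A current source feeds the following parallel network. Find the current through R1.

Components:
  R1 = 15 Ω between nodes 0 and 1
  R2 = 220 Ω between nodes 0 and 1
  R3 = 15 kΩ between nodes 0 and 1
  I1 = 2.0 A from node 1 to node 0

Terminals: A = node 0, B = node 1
All resistors sit directly between nodes 0 and 1, so they are in parallel and share one voltage V; the full source current 2 A splits among them.
1/R_par = 1/15 + 1/220 + 1/15000 = 0.07128 S  =>  R_par = 14.03 Ω
V = I × R_par = 2 × 14.03 = 28.06 V
I_R1 = V/R1 = 28.06/15 = 1.871 A

Final answer: 1.871 A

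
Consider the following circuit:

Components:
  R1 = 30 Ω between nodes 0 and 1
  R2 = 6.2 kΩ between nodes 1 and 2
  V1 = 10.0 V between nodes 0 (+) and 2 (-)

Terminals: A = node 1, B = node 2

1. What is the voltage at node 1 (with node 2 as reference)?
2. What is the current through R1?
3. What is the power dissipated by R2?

Nodal analysis, taking node 2 as the 0 V reference.
Source V1 fixes V_0 = 10 V.
KCL at each unknown node (sum of currents leaving = 0; resistances in Ω):
  Node 1: (V_1 - 10)/30 + (V_1 - 0)/6200 = 0
Collecting terms: 0.03349 × V_1 = 0.3333  =>  V_1 = 9.952 V
Part 1:
  Read off the nodal solution: V_1 = 9.952 V
Part 2:
  I_R1 = (V_0 - V_1)/R1 = (10 - 9.952)/30 = 0.001605 A
  Magnitude: I_R1 = 0.001605 A
Part 3:
  I_R2 = (V_1 - V_2)/R2 = (9.952 - 0)/6200 = 0.001605 A
  P_R2 = I_R2² × R2 = (0.001605)² × 6200 = 0.01597 W

Final answers:
1. V_1 = 9.952 V
2. I_R1 = 0.001605 A
3. P_R2 = 0.01597 W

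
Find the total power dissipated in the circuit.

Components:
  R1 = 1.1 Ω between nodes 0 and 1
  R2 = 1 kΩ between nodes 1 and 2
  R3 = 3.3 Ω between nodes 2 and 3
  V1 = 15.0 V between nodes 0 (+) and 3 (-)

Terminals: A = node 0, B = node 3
Nodal analysis, taking node 3 as the 0 V reference.
Source V1 fixes V_0 = 15 V.
KCL at each unknown node (sum of currents leaving = 0; resistances in Ω):
  Node 1: (V_1 - 15)/1.1 + (V_1 - V_2)/1000 = 0
  Node 2: (V_2 - V_1)/1000 + (V_2 - 0)/3.3 = 0
Collecting terms (coefficients in siemens):
  0.9101·V_1 - 0.001·V_2 = 13.64
  0.304·V_2 - 0.001·V_1 = 0
Determinant D = (0.9101)(0.304) - (-0.001)(-0.001) = 0.2767
V_1 = [(13.64)(0.304) - (-0.001)(0)]/D = 14.98 V
V_2 = [(0.9101)(0) - (13.64)(-0.001)]/D = 0.04928 V
Power in each resistor, P = (ΔV)²/R:
  P_R1 = (15 - 14.98)²/1.1 = 0.0002453 W
  P_R2 = (14.98 - 0.04928)²/1000 = 0.223 W
  P_R3 = (0.04928 - 0)²/3.3 = 0.000736 W
P_total = P_R1 + P_R2 + P_R3 = 0.224 W

Final answer: 0.224 W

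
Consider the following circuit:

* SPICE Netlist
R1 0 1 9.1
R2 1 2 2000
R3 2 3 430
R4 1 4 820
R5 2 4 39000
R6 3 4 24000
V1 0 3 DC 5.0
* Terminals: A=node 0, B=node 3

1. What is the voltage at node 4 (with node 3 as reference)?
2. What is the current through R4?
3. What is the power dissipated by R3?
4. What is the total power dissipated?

Nodal analysis, taking node 3 as the 0 V reference.
Source V1 fixes V_0 = 5 V.
KCL at each unknown node (sum of currents leaving = 0; resistances in Ω):
  Node 1: (V_1 - 5)/9.1 + (V_1 - V_2)/2000 + (V_1 - V_4)/820 = 0
  Node 2: (V_2 - V_1)/2000 + (V_2 - 0)/430 + (V_2 - V_4)/39000 = 0
  Node 4: (V_4 - V_1)/820 + (V_4 - V_2)/39000 + (V_4 - 0)/24000 = 0
Collecting terms (coefficients in siemens):
  0.1116·V_1 - 0.0005·V_2 - 0.00122·V_4 = 0.5495
  0.002851·V_2 - 0.0005·V_1 - 0.00002564·V_4 = 0
  0.001287·V_4 - 0.00122·V_1 - 0.00002564·V_2 = 0
Solving these 3 simultaneous equations (Gaussian elimination) gives:
  V_1 = 4.979 V, V_2 = 0.9157 V, V_4 = 4.737 V
Part 1:
  Read off the nodal solution: V_4 = 4.737 V
Part 2:
  I_R4 = (V_1 - V_4)/R4 = (4.979 - 4.737)/820 = 0.0002953 A
  Magnitude: I_R4 = 0.0002953 A
Part 3:
  I_R3 = (V_2 - V_3)/R3 = (0.9157 - 0)/430 = 0.00213 A
  P_R3 = I_R3² × R3 = (0.00213)² × 430 = 0.00195 W
Part 4:
  Power in each resistor, P = (ΔV)²/R:
    P_R1 = (5 - 4.979)²/9.1 = 0.00004927 W
    P_R2 = (4.979 - 0.9157)²/2000 = 0.008254 W
    P_R3 = (0.9157 - 0)²/430 = 0.00195 W
    P_R4 = (4.979 - 4.737)²/820 = 0.00007152 W
    P_R5 = (0.9157 - 4.737)²/39000 = 0.0003744 W
    P_R6 = (0 - 4.737)²/24000 = 0.0009348 W
  P_total = P_R1 + P_R2 + P_R3 + P_R4 + P_R5 + P_R6 = 0.01163 W

Final answers:
1. V_4 = 4.737 V
2. I_R4 = 0.0002953 A
3. P_R3 = 0.00195 W
4. P_total = 0.01163 W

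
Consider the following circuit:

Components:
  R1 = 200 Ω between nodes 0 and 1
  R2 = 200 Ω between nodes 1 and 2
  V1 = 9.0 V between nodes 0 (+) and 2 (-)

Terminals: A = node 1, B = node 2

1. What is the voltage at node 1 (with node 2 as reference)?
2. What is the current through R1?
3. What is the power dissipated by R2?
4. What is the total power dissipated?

Nodal analysis, taking node 2 as the 0 V reference.
Source V1 fixes V_0 = 9 V.
KCL at each unknown node (sum of currents leaving = 0; resistances in Ω):
  Node 1: (V_1 - 9)/200 + (V_1 - 0)/200 = 0
Collecting terms: 0.01 × V_1 = 0.045  =>  V_1 = 4.5 V
Part 1:
  Read off the nodal solution: V_1 = 4.5 V
Part 2:
  I_R1 = (V_0 - V_1)/R1 = (9 - 4.5)/200 = 0.0225 A
  Magnitude: I_R1 = 0.0225 A
Part 3:
  I_R2 = (V_1 - V_2)/R2 = (4.5 - 0)/200 = 0.0225 A
  P_R2 = I_R2² × R2 = (0.0225)² × 200 = 0.1013 W
Part 4:
  Power in each resistor, P = (ΔV)²/R:
    P_R1 = (9 - 4.5)²/200 = 0.1013 W
    P_R2 = (4.5 - 0)²/200 = 0.1013 W
  P_total = P_R1 + P_R2 = 0.2025 W

Final answers:
1. V_1 = 4.5 V
2. I_R1 = 0.0225 A
3. P_R2 = 0.1013 W
4. P_total = 0.2025 W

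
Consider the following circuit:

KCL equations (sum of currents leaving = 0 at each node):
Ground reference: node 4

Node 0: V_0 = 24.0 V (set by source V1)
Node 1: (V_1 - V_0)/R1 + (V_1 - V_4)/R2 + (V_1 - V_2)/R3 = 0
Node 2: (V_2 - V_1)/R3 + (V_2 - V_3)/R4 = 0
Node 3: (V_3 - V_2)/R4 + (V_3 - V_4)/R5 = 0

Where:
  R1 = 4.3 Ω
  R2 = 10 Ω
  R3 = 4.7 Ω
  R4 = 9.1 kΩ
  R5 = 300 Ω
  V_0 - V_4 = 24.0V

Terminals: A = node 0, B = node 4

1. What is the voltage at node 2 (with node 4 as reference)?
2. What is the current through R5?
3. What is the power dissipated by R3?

Nodal analysis, taking node 4 as the 0 V reference.
Source V1 fixes V_0 = 24 V.
KCL at each unknown node (sum of currents leaving = 0; resistances in Ω):
  Node 1: (V_1 - 24)/4.3 + (V_1 - 0)/10 + (V_1 - V_2)/4.7 = 0
  Node 2: (V_2 - V_1)/4.7 + (V_2 - V_3)/9100 = 0
  Node 3: (V_3 - V_2)/9100 + (V_3 - 0)/300 = 0
Collecting terms (coefficients in siemens):
  0.5453·V_1 - 0.2128·V_2 = 5.581
  0.2129·V_2 - 0.2128·V_1 - 0.0001099·V_3 = 0
  0.003443·V_3 - 0.0001099·V_2 = 0
Solving these 3 simultaneous equations (Gaussian elimination) gives:
  V_1 = 16.78 V, V_2 = 16.77 V, V_3 = 0.5352 V
Part 1:
  Read off the nodal solution: V_2 = 16.77 V
Part 2:
  I_R5 = (V_3 - V_4)/R5 = (0.5352 - 0)/300 = 0.001784 A
  Magnitude: I_R5 = 0.001784 A
Part 3:
  I_R3 = (V_1 - V_2)/R3 = (16.78 - 16.77)/4.7 = 0.001784 A
  P_R3 = I_R3² × R3 = (0.001784)² × 4.7 = 0.00001496 W

Final answers:
1. V_2 = 16.77 V
2. I_R5 = 0.001784 A
3. P_R3 = 1.496e-05 W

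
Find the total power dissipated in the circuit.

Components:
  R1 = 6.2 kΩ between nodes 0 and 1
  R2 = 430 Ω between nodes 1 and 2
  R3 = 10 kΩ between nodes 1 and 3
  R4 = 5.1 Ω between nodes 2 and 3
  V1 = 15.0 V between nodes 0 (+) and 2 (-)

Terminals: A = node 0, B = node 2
Nodal analysis, taking node 2 as the 0 V reference.
Source V1 fixes V_0 = 15 V.
KCL at each unknown node (sum of currents leaving = 0; resistances in Ω):
  Node 1: (V_1 - 15)/6200 + (V_1 - 0)/430 + (V_1 - V_3)/10000 = 0
  Node 3: (V_3 - V_1)/10000 + (V_3 - 0)/5.1 = 0
Collecting terms (coefficients in siemens):
  0.002587·V_1 - 0.0001·V_3 = 0.002419
  0.1962·V_3 - 0.0001·V_1 = 0
Determinant D = (0.002587)(0.1962) - (-0.0001)(-0.0001) = 0.0005075
V_1 = [(0.002419)(0.1962) - (-0.0001)(0)]/D = 0.9353 V
V_3 = [(0.002587)(0) - (0.002419)(-0.0001)]/D = 0.0004767 V
Power in each resistor, P = (ΔV)²/R:
  P_R1 = (15 - 0.9353)²/6200 = 0.03191 W
  P_R2 = (0.9353 - 0)²/430 = 0.002034 W
  P_R3 = (0.9353 - 0.0004767)²/10000 = 0.00008738 W
  P_R4 = (0 - 0.0004767)²/5.1 = 0.00000004456 W
P_total = P_R1 + P_R2 + P_R3 + P_R4 = 0.03403 W

Final answer: 0.03403 W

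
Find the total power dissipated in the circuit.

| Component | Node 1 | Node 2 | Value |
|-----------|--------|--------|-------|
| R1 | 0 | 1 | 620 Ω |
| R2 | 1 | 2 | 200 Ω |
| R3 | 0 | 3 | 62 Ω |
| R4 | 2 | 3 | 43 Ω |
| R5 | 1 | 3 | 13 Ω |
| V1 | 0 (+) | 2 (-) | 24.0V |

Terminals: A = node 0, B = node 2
Nodal analysis, taking node 2 as the 0 V reference.
Source V1 fixes V_0 = 24 V.
KCL at each unknown node (sum of currents leaving = 0; resistances in Ω):
  Node 1: (V_1 - 24)/620 + (V_1 - 0)/200 + (V_1 - V_3)/13 = 0
  Node 3: (V_3 - 24)/62 + (V_3 - 0)/43 + (V_3 - V_1)/13 = 0
Collecting terms (coefficients in siemens):
  0.08354·V_1 - 0.07692·V_3 = 0.03871
  0.1163·V_3 - 0.07692·V_1 = 0.3871
Determinant D = (0.08354)(0.1163) - (-0.07692)(-0.07692) = 0.003799
V_1 = [(0.03871)(0.1163) - (-0.07692)(0.3871)]/D = 9.024 V
V_3 = [(0.08354)(0.3871) - (0.03871)(-0.07692)]/D = 9.296 V
Power in each resistor, P = (ΔV)²/R:
  P_R1 = (24 - 9.024)²/620 = 0.3618 W
  P_R2 = (9.024 - 0)²/200 = 0.4071 W
  P_R3 = (24 - 9.296)²/62 = 3.487 W
  P_R4 = (0 - 9.296)²/43 = 2.01 W
  P_R5 = (9.024 - 9.296)²/13 = 0.005713 W
P_total = P_R1 + P_R2 + P_R3 + P_R4 + P_R5 = 6.271 W

Final answer: 6.271 W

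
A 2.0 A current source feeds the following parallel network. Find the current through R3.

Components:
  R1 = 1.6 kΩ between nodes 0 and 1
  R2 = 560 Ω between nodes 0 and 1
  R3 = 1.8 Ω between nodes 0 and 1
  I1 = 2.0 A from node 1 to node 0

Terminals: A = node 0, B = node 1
All resistors sit directly between nodes 0 and 1, so they are in parallel and share one voltage V; the full source current 2 A splits among them.
1/R_par = 1/1600 + 1/560 + 1/1.8 = 0.558 S  =>  R_par = 1.792 Ω
V = I × R_par = 2 × 1.792 = 3.584 V
I_R3 = V/R3 = 3.584/1.8 = 1.991 A

Final answer: 1.991 A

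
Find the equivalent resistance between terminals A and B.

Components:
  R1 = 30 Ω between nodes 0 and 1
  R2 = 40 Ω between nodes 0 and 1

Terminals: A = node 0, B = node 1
Reduce the network between node 0 (A) and node 1 (B) by series/parallel combination:
  Rp1 = R1 ‖ R2 (parallel, both between nodes 0 and 1) = 1/(1/30 + 1/40) = 17.14 Ω
R_eq = 17.14 Ω

Final answer: 17.14 Ω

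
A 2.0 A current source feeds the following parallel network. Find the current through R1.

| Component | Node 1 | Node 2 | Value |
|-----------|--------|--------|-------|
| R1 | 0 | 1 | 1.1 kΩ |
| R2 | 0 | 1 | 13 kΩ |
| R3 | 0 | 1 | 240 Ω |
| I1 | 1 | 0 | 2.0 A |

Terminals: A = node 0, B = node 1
All resistors sit directly between nodes 0 and 1, so they are in parallel and share one voltage V; the full source current 2 A splits among them.
1/R_par = 1/1100 + 1/13000 + 1/240 = 0.005153 S  =>  R_par = 194.1 Ω
V = I × R_par = 2 × 194.1 = 388.1 V
I_R1 = V/R1 = 388.1/1100 = 0.3529 A

Final answer: 0.3529 A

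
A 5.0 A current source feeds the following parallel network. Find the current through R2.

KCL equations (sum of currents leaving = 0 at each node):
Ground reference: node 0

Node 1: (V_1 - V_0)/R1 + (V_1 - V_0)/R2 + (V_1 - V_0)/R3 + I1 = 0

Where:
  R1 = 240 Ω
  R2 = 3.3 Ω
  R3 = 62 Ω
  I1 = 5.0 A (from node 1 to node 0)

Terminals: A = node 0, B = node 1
All resistors sit directly between nodes 0 and 1, so they are in parallel and share one voltage V; the full source current 5 A splits among them.
1/R_par = 1/240 + 1/3.3 + 1/62 = 0.3233 S  =>  R_par = 3.093 Ω
V = I × R_par = 5 × 3.093 = 15.46 V
I_R2 = V/R2 = 15.46/3.3 = 4.686 A

Final answer: 4.686 A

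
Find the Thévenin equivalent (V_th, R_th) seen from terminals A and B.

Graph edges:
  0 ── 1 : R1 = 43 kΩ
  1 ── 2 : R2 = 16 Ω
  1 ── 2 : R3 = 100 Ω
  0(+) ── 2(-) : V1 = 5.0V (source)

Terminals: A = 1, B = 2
Step 1 — V_th is the open-circuit voltage V_A - V_B (nothing connected across the terminals).
Nodal analysis, taking node 2 as the 0 V reference.
Source V1 fixes V_0 = 5 V.
KCL at each unknown node (sum of currents leaving = 0; resistances in Ω):
  Node 1: (V_1 - 5)/43000 + (V_1 - 0)/16 + (V_1 - 0)/100 = 0
Collecting terms: 0.07252 × V_1 = 0.0001163  =>  V_1 = 0.001603 V
V_th = V_1 - V_2 = 0.001603 - 0 = 0.001603 V
Step 2 — R_th: zero the source — replace V1 by a short circuit (node 2 merges into node 0) — and find the resistance seen between A (node 1) and B (node 0).
Reduce the network between node 1 (A) and node 0 (B) by series/parallel combination:
  Rp1 = R1 ‖ R2 ‖ R3 (parallel, all between nodes 0 and 1) = 1/(1/43000 + 1/16 + 1/100) = 13.79 Ω
R_th = 13.79 Ω

Final answer: V_th = 0.001603 V, R_th = 13.79 Ω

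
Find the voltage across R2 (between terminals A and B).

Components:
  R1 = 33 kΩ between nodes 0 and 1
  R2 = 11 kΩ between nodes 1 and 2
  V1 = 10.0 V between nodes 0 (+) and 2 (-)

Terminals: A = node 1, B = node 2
R1 and R2 are in series across V1 (node 0 → node 1 → node 2), and the output A–B is taken across R2, so this is a voltage divider.
Series current: I = V1/(R1 + R2) = 10/(33000 + 11000) = 10/44000 = 0.0002273 A
V_R2 = I × R2 = V1 × R2/(R1 + R2) = 10 × 11000/44000 = 2.5 V

Final answer: 2.5 V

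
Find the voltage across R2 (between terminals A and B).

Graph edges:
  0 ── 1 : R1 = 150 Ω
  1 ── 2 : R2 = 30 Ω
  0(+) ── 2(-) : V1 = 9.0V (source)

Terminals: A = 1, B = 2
R1 and R2 are in series across V1 (node 0 → node 1 → node 2), and the output A–B is taken across R2, so this is a voltage divider.
Series current: I = V1/(R1 + R2) = 9/(150 + 30) = 9/180 = 0.05 A
V_R2 = I × R2 = V1 × R2/(R1 + R2) = 9 × 30/180 = 1.5 V

Final answer: 1.5 V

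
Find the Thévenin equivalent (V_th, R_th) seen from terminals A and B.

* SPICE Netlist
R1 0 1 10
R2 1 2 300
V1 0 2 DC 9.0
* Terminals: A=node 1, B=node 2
Step 1 — V_th is the open-circuit voltage V_A - V_B (nothing connected across the terminals).
Nodal analysis, taking node 2 as the 0 V reference.
Source V1 fixes V_0 = 9 V.
KCL at each unknown node (sum of currents leaving = 0; resistances in Ω):
  Node 1: (V_1 - 9)/10 + (V_1 - 0)/300 = 0
Collecting terms: 0.1033 × V_1 = 0.9  =>  V_1 = 8.71 V
V_th = V_1 - V_2 = 8.71 - 0 = 8.71 V
Step 2 — R_th: zero the source — replace V1 by a short circuit (node 2 merges into node 0) — and find the resistance seen between A (node 1) and B (node 0).
Reduce the network between node 1 (A) and node 0 (B) by series/parallel combination:
  Rp1 = R1 ‖ R2 (parallel, both between nodes 0 and 1) = 1/(1/10 + 1/300) = 9.677 Ω
R_th = 9.677 Ω

Final answer: V_th = 8.71 V, R_th = 9.677 Ω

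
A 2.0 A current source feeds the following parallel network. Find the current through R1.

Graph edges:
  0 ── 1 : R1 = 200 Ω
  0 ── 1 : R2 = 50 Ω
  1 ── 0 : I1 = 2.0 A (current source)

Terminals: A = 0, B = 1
All resistors sit directly between nodes 0 and 1, so they are in parallel and share one voltage V; the full source current 2 A splits among them.
1/R_par = 1/200 + 1/50 = 0.025 S  =>  R_par = 40 Ω
V = I × R_par = 2 × 40 = 80 V
I_R1 = V/R1 = 80/200 = 0.4 A

Final answer: 0.4 A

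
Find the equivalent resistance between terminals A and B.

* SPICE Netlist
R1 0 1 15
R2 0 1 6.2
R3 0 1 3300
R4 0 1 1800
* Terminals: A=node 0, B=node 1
Reduce the network between node 0 (A) and node 1 (B) by series/parallel combination:
  Rp1 = R1 ‖ R2 ‖ R3 ‖ R4 (parallel, all between nodes 0 and 1) = 1/(1/15 + 1/6.2 + 1/3300 + 1/1800) = 4.37 Ω
R_eq = 4.37 Ω

Final answer: 4.37 Ω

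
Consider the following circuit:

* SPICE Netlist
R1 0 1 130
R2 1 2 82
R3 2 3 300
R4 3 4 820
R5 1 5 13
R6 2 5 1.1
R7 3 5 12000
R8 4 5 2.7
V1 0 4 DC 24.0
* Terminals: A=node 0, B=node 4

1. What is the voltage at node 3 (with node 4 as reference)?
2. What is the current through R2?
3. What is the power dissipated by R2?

Nodal analysis, taking node 4 as the 0 V reference.
Source V1 fixes V_0 = 24 V.
KCL at each unknown node (sum of currents leaving = 0; resistances in Ω):
  Node 1: (V_1 - 24)/130 + (V_1 - V_2)/82 + (V_1 - V_5)/13 = 0
  Node 2: (V_2 - V_1)/82 + (V_2 - V_3)/300 + (V_2 - V_5)/1.1 = 0
  Node 3: (V_3 - V_2)/300 + (V_3 - 0)/820 + (V_3 - V_5)/12000 = 0
  Node 5: (V_5 - V_1)/13 + (V_5 - V_2)/1.1 + (V_5 - V_3)/12000 + (V_5 - 0)/2.7 = 0
Collecting terms (coefficients in siemens):
  0.09681·V_1 - 0.0122·V_2 - 0.07692·V_5 = 0.1846
  0.9246·V_2 - 0.0122·V_1 - 0.003333·V_3 - 0.9091·V_5 = 0
  0.004636·V_3 - 0.003333·V_2 - 0.00008333·V_5 = 0
  1.356·V_5 - 0.07692·V_1 - 0.9091·V_2 - 0.00008333·V_3 = 0
Solving these 4 simultaneous equations (Gaussian elimination) gives:
  V_1 = 2.323 V, V_2 = 0.4734 V, V_3 = 0.3485 V, V_5 = 0.4491 V
Part 1:
  Read off the nodal solution: V_3 = 0.3485 V
Part 2:
  I_R2 = (V_1 - V_2)/R2 = (2.323 - 0.4734)/82 = 0.02256 A
  Magnitude: I_R2 = 0.02256 A
Part 3:
  I_R2 = (V_1 - V_2)/R2 = (2.323 - 0.4734)/82 = 0.02256 A
  P_R2 = I_R2² × R2 = (0.02256)² × 82 = 0.04174 W

Final answers:
1. V_3 = 0.3485 V
2. I_R2 = 0.02256 A
3. P_R2 = 0.04174 W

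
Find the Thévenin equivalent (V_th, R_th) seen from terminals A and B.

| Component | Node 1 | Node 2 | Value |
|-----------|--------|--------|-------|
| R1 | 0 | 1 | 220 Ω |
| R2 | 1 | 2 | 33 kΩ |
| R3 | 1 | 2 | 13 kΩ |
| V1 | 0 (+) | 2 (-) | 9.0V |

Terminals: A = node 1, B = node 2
Step 1 — V_th is the open-circuit voltage V_A - V_B (nothing connected across the terminals).
Nodal analysis, taking node 2 as the 0 V reference.
Source V1 fixes V_0 = 9 V.
KCL at each unknown node (sum of currents leaving = 0; resistances in Ω):
  Node 1: (V_1 - 9)/220 + (V_1 - 0)/33000 + (V_1 - 0)/13000 = 0
Collecting terms: 0.004653 × V_1 = 0.04091  =>  V_1 = 8.793 V
V_th = V_1 - V_2 = 8.793 - 0 = 8.793 V
Step 2 — R_th: zero the source — replace V1 by a short circuit (node 2 merges into node 0) — and find the resistance seen between A (node 1) and B (node 0).
Reduce the network between node 1 (A) and node 0 (B) by series/parallel combination:
  Rp1 = R1 ‖ R2 ‖ R3 (parallel, all between nodes 0 and 1) = 1/(1/220 + 1/33000 + 1/13000) = 214.9 Ω
R_th = 214.9 Ω

Final answer: V_th = 8.793 V, R_th = 214.9 Ω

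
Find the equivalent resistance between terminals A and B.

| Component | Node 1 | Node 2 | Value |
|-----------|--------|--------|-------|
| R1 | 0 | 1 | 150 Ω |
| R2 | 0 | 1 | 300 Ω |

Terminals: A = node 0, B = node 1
Reduce the network between node 0 (A) and node 1 (B) by series/parallel combination:
  Rp1 = R1 ‖ R2 (parallel, both between nodes 0 and 1) = 1/(1/150 + 1/300) = 100 Ω
R_eq = 100 Ω

Final answer: 100 Ω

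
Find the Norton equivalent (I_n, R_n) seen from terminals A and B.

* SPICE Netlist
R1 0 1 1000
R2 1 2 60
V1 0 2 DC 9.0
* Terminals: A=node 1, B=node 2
Find the Thévenin equivalent first; then I_n = V_th/R_th and R_n = R_th.
Step 1 — V_th is the open-circuit voltage V_A - V_B (nothing connected across the terminals).
Nodal analysis, taking node 2 as the 0 V reference.
Source V1 fixes V_0 = 9 V.
KCL at each unknown node (sum of currents leaving = 0; resistances in Ω):
  Node 1: (V_1 - 9)/1000 + (V_1 - 0)/60 = 0
Collecting terms: 0.01767 × V_1 = 0.009  =>  V_1 = 0.5094 V
V_th = V_1 - V_2 = 0.5094 - 0 = 0.5094 V
Step 2 — R_th: zero the source — replace V1 by a short circuit (node 2 merges into node 0) — and find the resistance seen between A (node 1) and B (node 0).
Reduce the network between node 1 (A) and node 0 (B) by series/parallel combination:
  Rp1 = R1 ‖ R2 (parallel, both between nodes 0 and 1) = 1/(1/1000 + 1/60) = 56.6 Ω
R_th = 56.6 Ω
I_n = V_th/R_th = 0.5094/56.6 = 0.009 A, and R_n = R_th = 56.6 Ω

Final answer: I_n = 0.009 A, R_n = 56.6 Ω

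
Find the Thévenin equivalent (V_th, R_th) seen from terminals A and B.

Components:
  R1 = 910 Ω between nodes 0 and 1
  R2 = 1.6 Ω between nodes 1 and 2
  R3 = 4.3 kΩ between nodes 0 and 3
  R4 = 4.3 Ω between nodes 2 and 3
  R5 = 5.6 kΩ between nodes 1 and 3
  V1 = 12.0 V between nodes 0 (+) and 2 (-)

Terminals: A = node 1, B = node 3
Step 1 — V_th is the open-circuit voltage V_A - V_B (nothing connected across the terminals).
Nodal analysis, taking node 2 as the 0 V reference.
Source V1 fixes V_0 = 12 V.
KCL at each unknown node (sum of currents leaving = 0; resistances in Ω):
  Node 1: (V_1 - 12)/910 + (V_1 - 0)/1.6 + (V_1 - V_3)/5600 = 0
  Node 3: (V_3 - 12)/4300 + (V_3 - 0)/4.3 + (V_3 - V_1)/5600 = 0
Collecting terms (coefficients in siemens):
  0.6263·V_1 - 0.0001786·V_3 = 0.01319
  0.233·V_3 - 0.0001786·V_1 = 0.002791
Determinant D = (0.6263)(0.233) - (-0.0001786)(-0.0001786) = 0.1459
V_1 = [(0.01319)(0.233) - (-0.0001786)(0.002791)]/D = 0.02106 V
V_3 = [(0.6263)(0.002791) - (0.01319)(-0.0001786)]/D = 0.01199 V
V_th = V_1 - V_3 = 0.02106 - 0.01199 = 0.009064 V
Step 2 — R_th: zero the source — replace V1 by a short circuit (node 2 merges into node 0) — and find the resistance seen between A (node 1) and B (node 3).
Reduce the network between node 1 (A) and node 3 (B) by series/parallel combination:
  Rp1 = R1 ‖ R2 (parallel, both between nodes 0 and 1) = 1/(1/910 + 1/1.6) = 1.597 Ω
  Rp2 = R3 ‖ R4 (parallel, both between nodes 0 and 3) = 1/(1/4300 + 1/4.3) = 4.296 Ω
  Rs1 = Rp1 + Rp2 (series, joined only at node 0) = 1.597 + 4.296 = 5.893 Ω
  Rp3 = R5 ‖ Rs1 (parallel, both between nodes 1 and 3) = 1/(1/5600 + 1/5.893) = 5.887 Ω
R_th = 5.887 Ω

Final answer: V_th = 0.009064 V, R_th = 5.887 Ω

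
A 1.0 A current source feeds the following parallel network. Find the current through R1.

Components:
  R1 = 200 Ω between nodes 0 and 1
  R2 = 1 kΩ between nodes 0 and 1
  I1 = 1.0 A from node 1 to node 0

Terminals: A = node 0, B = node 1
All resistors sit directly between nodes 0 and 1, so they are in parallel and share one voltage V; the full source current 1 A splits among them.
1/R_par = 1/200 + 1/1000 = 0.006 S  =>  R_par = 166.7 Ω
V = I × R_par = 1 × 166.7 = 166.7 V
I_R1 = V/R1 = 166.7/200 = 0.8333 A

Final answer: 0.8333 A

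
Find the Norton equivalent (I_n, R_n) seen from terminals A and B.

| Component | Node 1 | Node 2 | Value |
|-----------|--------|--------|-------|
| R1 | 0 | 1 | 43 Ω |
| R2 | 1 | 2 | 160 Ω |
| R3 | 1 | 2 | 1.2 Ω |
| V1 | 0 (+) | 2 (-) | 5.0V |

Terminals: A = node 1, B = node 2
Find the Thévenin equivalent first; then I_n = V_th/R_th and R_n = R_th.
Step 1 — V_th is the open-circuit voltage V_A - V_B (nothing connected across the terminals).
Nodal analysis, taking node 2 as the 0 V reference.
Source V1 fixes V_0 = 5 V.
KCL at each unknown node (sum of currents leaving = 0; resistances in Ω):
  Node 1: (V_1 - 5)/43 + (V_1 - 0)/160 + (V_1 - 0)/1.2 = 0
Collecting terms: 0.8628 × V_1 = 0.1163  =>  V_1 = 0.1348 V
V_th = V_1 - V_2 = 0.1348 - 0 = 0.1348 V
Step 2 — R_th: zero the source — replace V1 by a short circuit (node 2 merges into node 0) — and find the resistance seen between A (node 1) and B (node 0).
Reduce the network between node 1 (A) and node 0 (B) by series/parallel combination:
  Rp1 = R1 ‖ R2 ‖ R3 (parallel, all between nodes 0 and 1) = 1/(1/43 + 1/160 + 1/1.2) = 1.159 Ω
R_th = 1.159 Ω
I_n = V_th/R_th = 0.1348/1.159 = 0.1163 A, and R_n = R_th = 1.159 Ω

Final answer: I_n = 0.1163 A, R_n = 1.159 Ω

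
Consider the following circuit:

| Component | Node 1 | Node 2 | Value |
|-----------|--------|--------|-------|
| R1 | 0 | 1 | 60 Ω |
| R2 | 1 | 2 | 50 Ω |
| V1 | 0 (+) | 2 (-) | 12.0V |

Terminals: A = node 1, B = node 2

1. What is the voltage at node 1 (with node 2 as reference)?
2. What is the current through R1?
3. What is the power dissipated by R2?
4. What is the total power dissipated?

Nodal analysis, taking node 2 as the 0 V reference.
Source V1 fixes V_0 = 12 V.
KCL at each unknown node (sum of currents leaving = 0; resistances in Ω):
  Node 1: (V_1 - 12)/60 + (V_1 - 0)/50 = 0
Collecting terms: 0.03667 × V_1 = 0.2  =>  V_1 = 5.455 V
Part 1:
  Read off the nodal solution: V_1 = 5.455 V
Part 2:
  I_R1 = (V_0 - V_1)/R1 = (12 - 5.455)/60 = 0.1091 A
  Magnitude: I_R1 = 0.1091 A
Part 3:
  I_R2 = (V_1 - V_2)/R2 = (5.455 - 0)/50 = 0.1091 A
  P_R2 = I_R2² × R2 = (0.1091)² × 50 = 0.595 W
Part 4:
  Power in each resistor, P = (ΔV)²/R:
    P_R1 = (12 - 5.455)²/60 = 0.714 W
    P_R2 = (5.455 - 0)²/50 = 0.595 W
  P_total = P_R1 + P_R2 = 1.309 W

Final answers:
1. V_1 = 5.455 V
2. I_R1 = 0.1091 A
3. P_R2 = 0.595 W
4. P_total = 1.309 W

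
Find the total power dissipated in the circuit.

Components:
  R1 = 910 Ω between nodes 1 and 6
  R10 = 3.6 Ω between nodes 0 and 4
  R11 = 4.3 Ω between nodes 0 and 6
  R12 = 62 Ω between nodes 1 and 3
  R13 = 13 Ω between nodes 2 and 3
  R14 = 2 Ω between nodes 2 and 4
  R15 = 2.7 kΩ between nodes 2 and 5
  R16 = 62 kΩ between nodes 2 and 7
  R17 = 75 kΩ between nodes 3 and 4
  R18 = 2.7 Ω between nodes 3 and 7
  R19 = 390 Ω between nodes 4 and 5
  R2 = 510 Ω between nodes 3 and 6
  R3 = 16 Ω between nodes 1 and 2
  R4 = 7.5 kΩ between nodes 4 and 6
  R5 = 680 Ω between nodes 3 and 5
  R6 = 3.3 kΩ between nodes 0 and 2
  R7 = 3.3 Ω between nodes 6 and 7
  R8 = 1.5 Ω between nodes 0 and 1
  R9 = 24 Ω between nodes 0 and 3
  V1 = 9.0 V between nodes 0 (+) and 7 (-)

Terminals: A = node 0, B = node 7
Nodal analysis, taking node 7 as the 0 V reference.
Source V1 fixes V_0 = 9 V.
KCL at each unknown node (sum of currents leaving = 0; resistances in Ω):
  Node 1: (V_1 - V_6)/910 + (V_1 - V_2)/16 + (V_1 - 9)/1.5 + (V_1 - V_3)/62 = 0
  Node 2: (V_2 - V_1)/16 + (V_2 - 9)/3300 + (V_2 - V_3)/13 + (V_2 - V_4)/2 + (V_2 - V_5)/2700 + (V_2 - 0)/62000 = 0
  Node 3: (V_3 - V_6)/510 + (V_3 - V_5)/680 + (V_3 - 9)/24 + (V_3 - V_1)/62 + (V_3 - V_2)/13 + (V_3 - V_4)/75000 + (V_3 - 0)/2.7 = 0
  Node 4: (V_4 - V_6)/7500 + (V_4 - 9)/3.6 + (V_4 - V_2)/2 + (V_4 - V_3)/75000 + (V_4 - V_5)/390 = 0
  Node 5: (V_5 - V_3)/680 + (V_5 - V_2)/2700 + (V_5 - V_4)/390 = 0
  Node 6: (V_6 - V_1)/910 + (V_6 - V_3)/510 + (V_6 - V_4)/7500 + (V_6 - 0)/3.3 + (V_6 - 9)/4.3 = 0
Collecting terms (coefficients in siemens):
  0.7464·V_1 - 0.0625·V_2 - 0.01613·V_3 - 0.001099·V_6 = 6
  0.6401·V_2 - 0.0625·V_1 - 0.07692·V_3 - 0.5·V_4 - 0.0003704·V_5 = 0.002727
  0.5085·V_3 - 0.01613·V_1 - 0.07692·V_2 - 0.00001333·V_4 - 0.001471·V_5 - 0.001961·V_6 = 0.375
  0.7805·V_4 - 0.5·V_2 - 0.00001333·V_3 - 0.002564·V_5 - 0.0001333·V_6 = 2.5
  0.004405·V_5 - 0.0003704·V_2 - 0.001471·V_3 - 0.002564·V_4 = 0
  0.5388·V_6 - 0.001099·V_1 - 0.001961·V_3 - 0.0001333·V_4 = 2.093
Solving these 6 simultaneous equations (Gaussian elimination) gives:
  V_1 = 8.7 V, V_2 = 7.271 V, V_3 = 2.146 V, V_4 = 7.881 V
  V_5 = 5.915 V, V_6 = 3.912 V
Power in each resistor, P = (ΔV)²/R:
  P_R1 = (8.7 - 3.912)²/910 = 0.02519 W
  P_R2 = (2.146 - 3.912)²/510 = 0.00612 W
  P_R3 = (8.7 - 7.271)²/16 = 0.1275 W
  P_R4 = (7.881 - 3.912)²/7500 = 0.002101 W
  P_R5 = (2.146 - 5.915)²/680 = 0.0209 W
  P_R6 = (9 - 7.271)²/3300 = 0.0009057 W
  P_R7 = (3.912 - 0)²/3.3 = 4.638 W
  P_R8 = (9 - 8.7)²/1.5 = 0.06015 W
  P_R9 = (9 - 2.146)²/24 = 1.958 W
  P_R10 = (9 - 7.881)²/3.6 = 0.3476 W
  P_R11 = (9 - 3.912)²/4.3 = 6.02 W
  P_R12 = (8.7 - 2.146)²/62 = 0.6928 W
  P_R13 = (7.271 - 2.146)²/13 = 2.021 W
  P_R14 = (7.271 - 7.881)²/2 = 0.1862 W
  P_R15 = (7.271 - 5.915)²/2700 = 0.000681 W
  P_R16 = (7.271 - 0)²/62000 = 0.0008527 W
  P_R17 = (2.146 - 7.881)²/75000 = 0.0004386 W
  P_R18 = (2.146 - 0)²/2.7 = 1.705 W
  P_R19 = (7.881 - 5.915)²/390 = 0.009912 W
P_total = P_R1 + P_R2 + P_R3 + P_R4 + P_R5 + P_R6 + P_R7 + P_R8 + P_R9 + P_R10 + P_R11 + P_R12 + P_R13 + P_R14 + P_R15 + P_R16 + P_R17 + P_R18 + P_R19 = 17.82 W

Final answer: 17.82 W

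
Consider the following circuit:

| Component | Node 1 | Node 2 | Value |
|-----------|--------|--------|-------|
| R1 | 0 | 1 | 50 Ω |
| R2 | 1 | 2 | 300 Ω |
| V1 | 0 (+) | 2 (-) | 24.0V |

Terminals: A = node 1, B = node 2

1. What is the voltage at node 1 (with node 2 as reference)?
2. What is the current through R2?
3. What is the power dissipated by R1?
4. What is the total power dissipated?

Nodal analysis, taking node 2 as the 0 V reference.
Source V1 fixes V_0 = 24 V.
KCL at each unknown node (sum of currents leaving = 0; resistances in Ω):
  Node 1: (V_1 - 24)/50 + (V_1 - 0)/300 = 0
Collecting terms: 0.02333 × V_1 = 0.48  =>  V_1 = 20.57 V
Part 1:
  Read off the nodal solution: V_1 = 20.57 V
Part 2:
  I_R2 = (V_1 - V_2)/R2 = (20.57 - 0)/300 = 0.06857 A
  Magnitude: I_R2 = 0.06857 A
Part 3:
  I_R1 = (V_0 - V_1)/R1 = (24 - 20.57)/50 = 0.06857 A
  P_R1 = I_R1² × R1 = (0.06857)² × 50 = 0.2351 W
Part 4:
  Power in each resistor, P = (ΔV)²/R:
    P_R1 = (24 - 20.57)²/50 = 0.2351 W
    P_R2 = (20.57 - 0)²/300 = 1.411 W
  P_total = P_R1 + P_R2 = 1.646 W

Final answers:
1. V_1 = 20.57 V
2. I_R2 = 0.06857 A
3. P_R1 = 0.2351 W
4. P_total = 1.646 W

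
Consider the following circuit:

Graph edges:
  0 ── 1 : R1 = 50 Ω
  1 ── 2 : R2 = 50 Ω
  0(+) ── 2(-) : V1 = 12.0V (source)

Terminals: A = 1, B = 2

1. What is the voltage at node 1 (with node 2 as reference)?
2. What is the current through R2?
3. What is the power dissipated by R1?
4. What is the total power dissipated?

Nodal analysis, taking node 2 as the 0 V reference.
Source V1 fixes V_0 = 12 V.
KCL at each unknown node (sum of currents leaving = 0; resistances in Ω):
  Node 1: (V_1 - 12)/50 + (V_1 - 0)/50 = 0
Collecting terms: 0.04 × V_1 = 0.24  =>  V_1 = 6 V
Part 1:
  Read off the nodal solution: V_1 = 6 V
Part 2:
  I_R2 = (V_1 - V_2)/R2 = (6 - 0)/50 = 0.12 A
  Magnitude: I_R2 = 0.12 A
Part 3:
  I_R1 = (V_0 - V_1)/R1 = (12 - 6)/50 = 0.12 A
  P_R1 = I_R1² × R1 = (0.12)² × 50 = 0.72 W
Part 4:
  Power in each resistor, P = (ΔV)²/R:
    P_R1 = (12 - 6)²/50 = 0.72 W
    P_R2 = (6 - 0)²/50 = 0.72 W
  P_total = P_R1 + P_R2 = 1.44 W

Final answers:
1. V_1 = 6 V
2. I_R2 = 0.12 A
3. P_R1 = 0.72 W
4. P_total = 1.44 W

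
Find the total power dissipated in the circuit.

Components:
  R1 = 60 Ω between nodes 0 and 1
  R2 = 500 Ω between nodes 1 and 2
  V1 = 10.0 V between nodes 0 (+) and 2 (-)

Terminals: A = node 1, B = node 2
Nodal analysis, taking node 2 as the 0 V reference.
Source V1 fixes V_0 = 10 V.
KCL at each unknown node (sum of currents leaving = 0; resistances in Ω):
  Node 1: (V_1 - 10)/60 + (V_1 - 0)/500 = 0
Collecting terms: 0.01867 × V_1 = 0.1667  =>  V_1 = 8.929 V
Power in each resistor, P = (ΔV)²/R:
  P_R1 = (10 - 8.929)²/60 = 0.01913 W
  P_R2 = (8.929 - 0)²/500 = 0.1594 W
P_total = P_R1 + P_R2 = 0.1786 W

Final answer: 0.1786 W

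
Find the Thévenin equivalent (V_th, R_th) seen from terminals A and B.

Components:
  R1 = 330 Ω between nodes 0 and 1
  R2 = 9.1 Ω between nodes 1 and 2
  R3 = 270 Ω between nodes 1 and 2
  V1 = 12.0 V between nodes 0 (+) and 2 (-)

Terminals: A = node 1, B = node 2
Step 1 — V_th is the open-circuit voltage V_A - V_B (nothing connected across the terminals).
Nodal analysis, taking node 2 as the 0 V reference.
Source V1 fixes V_0 = 12 V.
KCL at each unknown node (sum of currents leaving = 0; resistances in Ω):
  Node 1: (V_1 - 12)/330 + (V_1 - 0)/9.1 + (V_1 - 0)/270 = 0
Collecting terms: 0.1166 × V_1 = 0.03636  =>  V_1 = 0.3118 V
V_th = V_1 - V_2 = 0.3118 - 0 = 0.3118 V
Step 2 — R_th: zero the source — replace V1 by a short circuit (node 2 merges into node 0) — and find the resistance seen between A (node 1) and B (node 0).
Reduce the network between node 1 (A) and node 0 (B) by series/parallel combination:
  Rp1 = R1 ‖ R2 ‖ R3 (parallel, all between nodes 0 and 1) = 1/(1/330 + 1/9.1 + 1/270) = 8.575 Ω
R_th = 8.575 Ω

Final answer: V_th = 0.3118 V, R_th = 8.575 Ω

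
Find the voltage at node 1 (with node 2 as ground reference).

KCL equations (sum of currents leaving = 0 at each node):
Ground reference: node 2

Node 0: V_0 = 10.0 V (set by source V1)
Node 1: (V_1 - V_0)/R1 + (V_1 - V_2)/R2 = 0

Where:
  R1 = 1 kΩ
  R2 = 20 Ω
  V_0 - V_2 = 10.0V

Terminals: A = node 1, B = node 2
Nodal analysis, taking node 2 as the 0 V reference.
Source V1 fixes V_0 = 10 V.
KCL at each unknown node (sum of currents leaving = 0; resistances in Ω):
  Node 1: (V_1 - 10)/1000 + (V_1 - 0)/20 = 0
Collecting terms: 0.051 × V_1 = 0.01  =>  V_1 = 0.1961 V
The requested potential is V_1 = 0.1961 V.

Final answer: V_1 = 0.1961 V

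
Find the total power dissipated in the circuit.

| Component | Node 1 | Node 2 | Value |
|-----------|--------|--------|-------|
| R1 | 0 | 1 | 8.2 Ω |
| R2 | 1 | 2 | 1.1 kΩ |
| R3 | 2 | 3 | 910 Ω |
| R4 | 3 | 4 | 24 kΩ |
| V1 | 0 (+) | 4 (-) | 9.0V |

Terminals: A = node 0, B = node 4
Nodal analysis, taking node 4 as the 0 V reference.
Source V1 fixes V_0 = 9 V.
KCL at each unknown node (sum of currents leaving = 0; resistances in Ω):
  Node 1: (V_1 - 9)/8.2 + (V_1 - V_2)/1100 = 0
  Node 2: (V_2 - V_1)/1100 + (V_2 - V_3)/910 = 0
  Node 3: (V_3 - V_2)/910 + (V_3 - 0)/24000 = 0
Collecting terms (coefficients in siemens):
  0.1229·V_1 - 0.0009091·V_2 = 1.098
  0.002008·V_2 - 0.0009091·V_1 - 0.001099·V_3 = 0
  0.001141·V_3 - 0.001099·V_2 = 0
Solving these 3 simultaneous equations (Gaussian elimination) gives:
  V_1 = 8.997 V, V_2 = 8.617 V, V_3 = 8.302 V
Power in each resistor, P = (ΔV)²/R:
  P_R1 = (9 - 8.997)²/8.2 = 0.0000009812 W
  P_R2 = (8.997 - 8.617)²/1100 = 0.0001316 W
  P_R3 = (8.617 - 8.302)²/910 = 0.0001089 W
  P_R4 = (8.302 - 0)²/24000 = 0.002872 W
P_total = P_R1 + P_R2 + P_R3 + P_R4 = 0.003113 W

Final answer: 0.003113 W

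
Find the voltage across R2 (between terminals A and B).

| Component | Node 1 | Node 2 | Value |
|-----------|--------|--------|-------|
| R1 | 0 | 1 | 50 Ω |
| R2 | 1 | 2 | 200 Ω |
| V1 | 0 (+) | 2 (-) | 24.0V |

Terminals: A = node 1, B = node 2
R1 and R2 are in series across V1 (node 0 → node 1 → node 2), and the output A–B is taken across R2, so this is a voltage divider.
Series current: I = V1/(R1 + R2) = 24/(50 + 200) = 24/250 = 0.096 A
V_R2 = I × R2 = V1 × R2/(R1 + R2) = 24 × 200/250 = 19.2 V

Final answer: 19.2 V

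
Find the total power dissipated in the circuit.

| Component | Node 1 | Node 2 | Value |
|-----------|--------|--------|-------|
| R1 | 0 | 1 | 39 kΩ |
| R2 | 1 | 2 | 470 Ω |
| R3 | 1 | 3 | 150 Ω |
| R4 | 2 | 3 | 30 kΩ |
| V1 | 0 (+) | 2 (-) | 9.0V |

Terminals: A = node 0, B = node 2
Nodal analysis, taking node 2 as the 0 V reference.
Source V1 fixes V_0 = 9 V.
KCL at each unknown node (sum of currents leaving = 0; resistances in Ω):
  Node 1: (V_1 - 9)/39000 + (V_1 - 0)/470 + (V_1 - V_3)/150 = 0
  Node 3: (V_3 - V_1)/150 + (V_3 - 0)/30000 = 0
Collecting terms (coefficients in siemens):
  0.00882·V_1 - 0.006667·V_3 = 0.0002308
  0.0067·V_3 - 0.006667·V_1 = 0
Determinant D = (0.00882)(0.0067) - (-0.006667)(-0.006667) = 0.00001465
V_1 = [(0.0002308)(0.0067) - (-0.006667)(0)]/D = 0.1055 V
V_3 = [(0.00882)(0) - (0.0002308)(-0.006667)]/D = 0.105 V
Power in each resistor, P = (ΔV)²/R:
  P_R1 = (9 - 0.1055)²/39000 = 0.002028 W
  P_R2 = (0.1055 - 0)²/470 = 0.0000237 W
  P_R3 = (0.1055 - 0.105)²/150 = 0.000000001838 W
  P_R4 = (0 - 0.105)²/30000 = 0.0000003676 W
P_total = P_R1 + P_R2 + P_R3 + P_R4 = 0.002053 W

Final answer: 0.002053 W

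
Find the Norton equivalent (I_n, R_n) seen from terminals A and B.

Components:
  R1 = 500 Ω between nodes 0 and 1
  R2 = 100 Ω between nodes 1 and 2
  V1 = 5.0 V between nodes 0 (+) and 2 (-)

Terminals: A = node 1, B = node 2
Find the Thévenin equivalent first; then I_n = V_th/R_th and R_n = R_th.
Step 1 — V_th is the open-circuit voltage V_A - V_B (nothing connected across the terminals).
Nodal analysis, taking node 2 as the 0 V reference.
Source V1 fixes V_0 = 5 V.
KCL at each unknown node (sum of currents leaving = 0; resistances in Ω):
  Node 1: (V_1 - 5)/500 + (V_1 - 0)/100 = 0
Collecting terms: 0.012 × V_1 = 0.01  =>  V_1 = 0.8333 V
V_th = V_1 - V_2 = 0.8333 - 0 = 0.8333 V
Step 2 — R_th: zero the source — replace V1 by a short circuit (node 2 merges into node 0) — and find the resistance seen between A (node 1) and B (node 0).
Reduce the network between node 1 (A) and node 0 (B) by series/parallel combination:
  Rp1 = R1 ‖ R2 (parallel, both between nodes 0 and 1) = 1/(1/500 + 1/100) = 83.33 Ω
R_th = 83.33 Ω
I_n = V_th/R_th = 0.8333/83.33 = 0.01 A, and R_n = R_th = 83.33 Ω

Final answer: I_n = 0.01 A, R_n = 83.33 Ω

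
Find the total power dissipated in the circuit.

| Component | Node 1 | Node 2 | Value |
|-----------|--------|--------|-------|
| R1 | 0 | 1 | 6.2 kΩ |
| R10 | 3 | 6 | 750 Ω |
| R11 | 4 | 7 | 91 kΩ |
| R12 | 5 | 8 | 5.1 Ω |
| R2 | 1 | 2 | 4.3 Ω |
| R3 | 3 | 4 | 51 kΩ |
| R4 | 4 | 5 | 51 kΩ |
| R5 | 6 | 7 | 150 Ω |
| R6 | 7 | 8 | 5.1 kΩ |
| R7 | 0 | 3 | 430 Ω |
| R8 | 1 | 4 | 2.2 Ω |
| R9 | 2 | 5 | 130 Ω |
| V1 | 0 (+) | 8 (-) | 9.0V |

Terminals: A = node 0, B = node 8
Nodal analysis, taking node 8 as the 0 V reference.
Source V1 fixes V_0 = 9 V.
KCL at each unknown node (sum of currents leaving = 0; resistances in Ω):
  Node 1: (V_1 - 9)/6200 + (V_1 - V_2)/4.3 + (V_1 - V_4)/2.2 = 0
  Node 2: (V_2 - V_1)/4.3 + (V_2 - V_5)/130 = 0
  Node 3: (V_3 - V_4)/51000 + (V_3 - 9)/430 + (V_3 - V_6)/750 = 0
  Node 4: (V_4 - V_3)/51000 + (V_4 - V_5)/51000 + (V_4 - V_1)/2.2 + (V_4 - V_7)/91000 = 0
  Node 5: (V_5 - V_4)/51000 + (V_5 - V_2)/130 + (V_5 - 0)/5.1 = 0
  Node 6: (V_6 - V_7)/150 + (V_6 - V_3)/750 = 0
  Node 7: (V_7 - V_6)/150 + (V_7 - 0)/5100 + (V_7 - V_4)/91000 = 0
Collecting terms (coefficients in siemens):
  0.6873·V_1 - 0.2326·V_2 - 0.4545·V_4 = 0.001452
  0.2403·V_2 - 0.2326·V_1 - 0.007692·V_5 = 0
  0.003679·V_3 - 0.00001961·V_4 - 0.001333·V_6 = 0.02093
  0.4546·V_4 - 0.4545·V_1 - 0.00001961·V_3 - 0.00001961·V_5 - 0.00001099·V_7 = 0
  0.2038·V_5 - 0.007692·V_2 - 0.00001961·V_4 = 0
  0.008·V_6 - 0.001333·V_3 - 0.006667·V_7 = 0
  0.006874·V_7 - 0.00001099·V_4 - 0.006667·V_6 = 0
Solving these 7 simultaneous equations (Gaussian elimination) gives:
  V_1 = 0.2291 V, V_2 = 0.222 V, V_3 = 8.309 V, V_4 = 0.2296 V
  V_5 = 0.008403 V, V_6 = 7.223 V, V_7 = 7.006 V
Power in each resistor, P = (ΔV)²/R:
  P_R1 = (9 - 0.2291)²/6200 = 0.01241 W
  P_R2 = (0.2291 - 0.222)²/4.3 = 0.00001161 W
  P_R3 = (8.309 - 0.2296)²/51000 = 0.00128 W
  P_R4 = (0.2296 - 0.008403)²/51000 = 0.0000009593 W
  P_R5 = (7.223 - 7.006)²/150 = 0.0003146 W
  P_R6 = (7.006 - 0)²/5100 = 0.009624 W
  P_R7 = (9 - 8.309)²/430 = 0.00111 W
  P_R8 = (0.2291 - 0.2296)²/2.2 = 0.0000001149 W
  P_R9 = (0.222 - 0.008403)²/130 = 0.000351 W
  P_R10 = (8.309 - 7.223)²/750 = 0.001573 W
  P_R11 = (0.2296 - 7.006)²/91000 = 0.0005046 W
  P_R12 = (0.008403 - 0)²/5.1 = 0.00001384 W
P_total = P_R1 + P_R2 + P_R3 + P_R4 + P_R5 + P_R6 + P_R7 + P_R8 + P_R9 + P_R10 + P_R11 + P_R12 = 0.02719 W

Final answer: 0.02719 W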